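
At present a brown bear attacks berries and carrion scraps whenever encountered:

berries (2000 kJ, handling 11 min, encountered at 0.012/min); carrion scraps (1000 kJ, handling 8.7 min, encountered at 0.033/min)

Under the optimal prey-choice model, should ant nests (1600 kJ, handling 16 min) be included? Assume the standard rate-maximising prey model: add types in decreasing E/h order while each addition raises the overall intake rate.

On berries and carrion scraps alone, R = ΣλE/(1+Σλh) = 57/1.419 = 40.17 kJ/min.
ant nests: E/h = 1600/16 = 100 kJ/min.
Since 100 > R, including ant nests increases the long-run rate.

Yes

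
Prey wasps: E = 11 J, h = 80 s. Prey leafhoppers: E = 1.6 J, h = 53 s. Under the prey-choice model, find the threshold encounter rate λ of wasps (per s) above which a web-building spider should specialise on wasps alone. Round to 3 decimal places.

At the threshold, the rate on wasps alone equals the profitability of leafhoppers: λ·11/(1 + λ·80) = 1.6/53 = 0.03019.
Rearranging, λ(11 − 0.03019×80) = 0.03019, so λ = 0.03019/8.585 = 0.003516 per s.

0.004 per s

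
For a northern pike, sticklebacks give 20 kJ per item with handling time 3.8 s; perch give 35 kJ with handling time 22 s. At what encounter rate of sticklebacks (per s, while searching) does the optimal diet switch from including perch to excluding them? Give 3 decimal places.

At the threshold, the rate on sticklebacks alone equals the profitability of perch: λ·20/(1 + λ·3.8) = 35/22 = 1.591.
Rearranging, λ(20 − 1.591×3.8) = 1.591, so λ = 1.591/13.95 = 0.114 per s.

0.114 per s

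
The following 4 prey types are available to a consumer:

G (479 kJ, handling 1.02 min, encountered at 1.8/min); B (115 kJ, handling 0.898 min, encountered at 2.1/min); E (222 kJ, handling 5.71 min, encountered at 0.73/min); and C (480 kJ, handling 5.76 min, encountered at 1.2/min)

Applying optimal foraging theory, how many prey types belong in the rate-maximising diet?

Profitabilities (E/h, kJ/min): G 470, B 128, C 83.3, E 38.9. Add prey in this order while the next type's profitability exceeds the intake rate on those already taken.
Rate on top 1: 304. B: 128 < 304 → exclude; stop.
Optimal diet: G — 1 of 4 types.

1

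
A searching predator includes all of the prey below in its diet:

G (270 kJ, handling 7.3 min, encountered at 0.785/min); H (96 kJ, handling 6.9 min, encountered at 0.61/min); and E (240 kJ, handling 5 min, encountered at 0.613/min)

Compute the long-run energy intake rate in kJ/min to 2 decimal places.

Energy encountered per unit search time: 0.785×270 + 0.61×96 + 0.613×240 = 417.6 kJ/min.
Handling time per unit search time: 0.785×7.3 + 0.61×6.9 + 0.613×5 = 13.
Rate = 417.6/(1 + 13) = 29.82 kJ/min.

29.82 kJ/min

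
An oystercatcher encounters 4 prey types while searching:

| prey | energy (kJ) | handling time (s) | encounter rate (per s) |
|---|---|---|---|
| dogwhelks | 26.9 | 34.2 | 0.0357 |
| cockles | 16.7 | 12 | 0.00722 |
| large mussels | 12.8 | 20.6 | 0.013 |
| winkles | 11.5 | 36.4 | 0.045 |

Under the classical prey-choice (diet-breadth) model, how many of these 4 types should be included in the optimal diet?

3

Rank by E/h (kJ/s): cockles 1.39, dogwhelks 0.787, large mussels 0.621, winkles 0.316. Include each in turn until the next type's E/h falls below the running intake rate.
Rate on top 1: 0.111. dogwhelks: 0.787 > 0.111 → include.
Rate on top 2: 0.4684. large mussels: 0.621 > 0.4684 → include.
Rate on top 3: 0.4843. winkles: 0.316 < 0.4843 → exclude; stop.
Optimal diet: cockles, dogwhelks, large mussels — 3 of 4 types.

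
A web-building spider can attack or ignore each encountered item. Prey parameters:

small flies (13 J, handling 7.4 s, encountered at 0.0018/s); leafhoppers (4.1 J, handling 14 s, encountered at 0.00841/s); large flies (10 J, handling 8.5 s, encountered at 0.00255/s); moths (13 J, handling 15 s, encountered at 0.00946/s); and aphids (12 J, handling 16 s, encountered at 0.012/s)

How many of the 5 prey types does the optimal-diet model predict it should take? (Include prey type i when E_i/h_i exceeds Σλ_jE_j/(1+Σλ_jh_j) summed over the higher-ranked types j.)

Profitabilities (E/h, J/s): small flies 1.76, large flies 1.18, moths 0.867, aphids 0.75, leafhoppers 0.293. Add prey in this order while the next type's profitability exceeds the intake rate on those already taken.
Rate on top 1: 0.02309. large flies: 1.18 > 0.02309 → include.
Rate on top 2: 0.04725. moths: 0.867 > 0.04725 → include.
Rate on top 3: 0.146. aphids: 0.75 > 0.146 → include.
Rate on top 4: 0.2308. leafhoppers: 0.293 > 0.2308 → include.
Optimal diet: small flies, large flies, moths, aphids, leafhoppers — 5 of 5 types.

5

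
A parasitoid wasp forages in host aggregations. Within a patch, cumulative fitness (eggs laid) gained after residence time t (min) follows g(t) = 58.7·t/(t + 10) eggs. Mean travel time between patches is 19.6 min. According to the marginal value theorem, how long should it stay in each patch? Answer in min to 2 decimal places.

14.00 min

Maximise g(t)/(T+t): set derivative to zero → g'(t)(T+t) = g(t).
g'(t) = 58.7·10/(t + 10)². Setting 58.7·10/(t+10)² = 58.7t/[(t+10)(19.6+t)] gives 10(19.6+t) = t(t+10), so t² = 10×19.6 = 196.
t* = √196 = 14 min.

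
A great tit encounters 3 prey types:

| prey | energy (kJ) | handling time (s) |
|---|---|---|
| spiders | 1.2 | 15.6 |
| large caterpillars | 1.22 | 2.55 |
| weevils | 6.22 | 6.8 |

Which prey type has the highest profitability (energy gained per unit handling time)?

In descending order of E/h:
weevils: 6.22/6.8 = 0.915 kJ/s
large caterpillars: 1.22/2.55 = 0.478 kJ/s
spiders: 1.2/15.6 = 0.0769 kJ/s

weevils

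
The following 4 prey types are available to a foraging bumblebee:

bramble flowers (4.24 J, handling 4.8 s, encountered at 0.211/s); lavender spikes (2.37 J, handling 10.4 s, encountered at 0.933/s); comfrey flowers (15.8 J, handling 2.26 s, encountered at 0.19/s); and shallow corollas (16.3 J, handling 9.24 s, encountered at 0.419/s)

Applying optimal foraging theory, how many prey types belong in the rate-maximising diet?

1

Rank by E/h (J/s): comfrey flowers 6.99, shallow corollas 1.76, bramble flowers 0.883, lavender spikes 0.228. Include each in turn until the next type's E/h falls below the running intake rate.
Rate on top 1: 2.1. shallow corollas: 1.76 < 2.1 → exclude; stop.
Optimal diet: comfrey flowers — 1 of 4 types.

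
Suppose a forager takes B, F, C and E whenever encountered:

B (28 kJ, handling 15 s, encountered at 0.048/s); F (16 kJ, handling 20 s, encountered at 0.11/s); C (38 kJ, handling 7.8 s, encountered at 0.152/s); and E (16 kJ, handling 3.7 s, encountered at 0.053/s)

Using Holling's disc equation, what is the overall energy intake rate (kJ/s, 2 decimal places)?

1.83 kJ/s

Energy encountered per unit search time: 0.048×28 + 0.11×16 + 0.152×38 + 0.053×16 = 9.728 kJ/s.
Handling time per unit search time: 0.048×15 + 0.11×20 + 0.152×7.8 + 0.053×3.7 = 4.302.
Rate = 9.728/(1 + 4.302) = 1.835 kJ/s.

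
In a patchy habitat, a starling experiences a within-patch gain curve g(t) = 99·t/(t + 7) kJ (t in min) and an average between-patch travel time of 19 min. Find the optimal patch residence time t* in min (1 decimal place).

11.5 min

By the marginal value theorem, leave when the instantaneous gain rate g'(t) equals the habitat-wide average g(t)/(T + t).
g'(t) = 99·7/(t + 7)². Setting 99·7/(t+7)² = 99t/[(t+7)(19+t)] gives 7(19+t) = t(t+7), so t² = 7×19 = 133.
t* = √133 = 11.53 min.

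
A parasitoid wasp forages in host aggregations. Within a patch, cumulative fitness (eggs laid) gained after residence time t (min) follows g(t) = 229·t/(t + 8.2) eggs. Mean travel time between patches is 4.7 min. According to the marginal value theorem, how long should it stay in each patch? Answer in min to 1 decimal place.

6.2 min

Optimal t* satisfies g'(t*) = g(t*)/(T + t*).
g'(t) = 229·8.2/(t + 8.2)². Setting 229·8.2/(t+8.2)² = 229t/[(t+8.2)(4.7+t)] gives 8.2(4.7+t) = t(t+8.2), so t² = 8.2×4.7 = 38.54.
t* = √38.54 = 6.208 min.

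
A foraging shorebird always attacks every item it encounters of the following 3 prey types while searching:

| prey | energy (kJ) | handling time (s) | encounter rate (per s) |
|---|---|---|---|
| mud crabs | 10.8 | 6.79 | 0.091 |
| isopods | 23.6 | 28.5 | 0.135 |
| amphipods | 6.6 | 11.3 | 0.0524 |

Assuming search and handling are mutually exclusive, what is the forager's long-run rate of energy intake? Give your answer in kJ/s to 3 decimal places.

R = Σλ_iE_i / (1 + Σλ_ih_i)
Numerator: 0.091×10.8 + 0.135×23.6 + 0.0524×6.6 = 4.515
Denominator: 1 + 0.091×6.79 + 0.135×28.5 + 0.0524×11.3 = 6.058
R = 4.515/6.058 = 0.7453 kJ/s

0.745 kJ/s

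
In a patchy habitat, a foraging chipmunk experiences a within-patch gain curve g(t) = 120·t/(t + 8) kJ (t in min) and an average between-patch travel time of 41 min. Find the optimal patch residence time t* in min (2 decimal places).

18.11 min

By the marginal value theorem, leave when the instantaneous gain rate g'(t) equals the habitat-wide average g(t)/(T + t).
g'(t) = 120·8/(t + 8)². Setting 120·8/(t+8)² = 120t/[(t+8)(41+t)] gives 8(41+t) = t(t+8), so t² = 8×41 = 328.
t* = √328 = 18.11 min.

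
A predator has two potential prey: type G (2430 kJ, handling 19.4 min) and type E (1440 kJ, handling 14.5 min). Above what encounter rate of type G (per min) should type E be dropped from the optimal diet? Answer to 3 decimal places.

0.197 per min

The zero-one rule: include type E iff E₂/h₂ > λE₁/(1+λh₁). Equality gives the switch point.
λE₁h₂ = E₂ + λE₂h₁ ⇒ λ = E₂/(E₁h₂ − E₂h₁) = 1440/(3.524e+04 − 2.794e+04) = 0.1973 per min.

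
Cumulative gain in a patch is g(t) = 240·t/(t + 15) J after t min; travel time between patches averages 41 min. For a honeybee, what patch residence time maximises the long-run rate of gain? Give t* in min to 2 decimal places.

24.80 min

Optimal t* satisfies g'(t*) = g(t*)/(T + t*).
g'(t) = 240·15/(t + 15)². Setting 240·15/(t+15)² = 240t/[(t+15)(41+t)] gives 15(41+t) = t(t+15), so t² = 15×41 = 615.
t* = √615 = 24.8 min.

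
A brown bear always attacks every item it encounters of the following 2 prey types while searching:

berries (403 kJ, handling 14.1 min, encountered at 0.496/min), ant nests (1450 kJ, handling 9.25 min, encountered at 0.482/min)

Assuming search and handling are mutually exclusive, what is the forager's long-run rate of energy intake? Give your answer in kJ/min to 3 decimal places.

R = (0.496×403 + 0.482×1450) / (1 + 0.496×14.1 + 0.482×9.25) = 898.8/12.45 = 72.18 kJ/min.

72.180 kJ/min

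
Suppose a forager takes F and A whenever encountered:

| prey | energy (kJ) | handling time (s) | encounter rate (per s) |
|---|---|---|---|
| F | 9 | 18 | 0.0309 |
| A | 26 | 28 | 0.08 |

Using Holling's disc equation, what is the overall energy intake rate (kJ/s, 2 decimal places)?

R = (0.0309×9 + 0.08×26) / (1 + 0.0309×18 + 0.08×28) = 2.358/3.796 = 0.6212 kJ/s.

0.62 kJ/s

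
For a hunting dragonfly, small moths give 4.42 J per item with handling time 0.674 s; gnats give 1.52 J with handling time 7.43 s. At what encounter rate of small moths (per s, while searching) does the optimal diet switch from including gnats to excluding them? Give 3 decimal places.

0.048 per s

At the threshold, the rate on small moths alone equals the profitability of gnats: λ·4.42/(1 + λ·0.674) = 1.52/7.43 = 0.2046.
Rearranging, λ(4.42 − 0.2046×0.674) = 0.2046, so λ = 0.2046/4.282 = 0.04777 per s.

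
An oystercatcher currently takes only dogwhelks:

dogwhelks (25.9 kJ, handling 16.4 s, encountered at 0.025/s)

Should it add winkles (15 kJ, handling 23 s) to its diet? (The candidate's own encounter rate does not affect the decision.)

On dogwhelks alone, R = ΣλE/(1+Σλh) = 0.6475/1.41 = 0.4592 kJ/s.
winkles: E/h = 15/23 = 0.6522 kJ/s.
0.6522 > 0.4592, so adding winkles raises the average — include it.

Yes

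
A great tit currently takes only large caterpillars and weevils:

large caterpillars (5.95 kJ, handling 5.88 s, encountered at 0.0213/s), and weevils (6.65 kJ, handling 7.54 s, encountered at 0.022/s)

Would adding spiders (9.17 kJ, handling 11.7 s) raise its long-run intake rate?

Yes

Intake rate on the current diet: R = (0.0213×5.95 + 0.022×6.65) / (1 + 0.0213×5.88 + 0.022×7.54) = 0.273/1.291 = 0.2115 kJ/s.
spiders: E/h = 9.17/11.7 = 0.7838 kJ/s.
Since 0.7838 > R, including spiders increases the long-run rate.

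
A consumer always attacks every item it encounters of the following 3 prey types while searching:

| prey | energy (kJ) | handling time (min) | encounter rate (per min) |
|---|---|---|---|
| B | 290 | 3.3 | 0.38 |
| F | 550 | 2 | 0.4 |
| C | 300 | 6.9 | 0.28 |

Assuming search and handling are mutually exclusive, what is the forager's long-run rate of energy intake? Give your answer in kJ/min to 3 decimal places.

Energy encountered per unit search time: 0.38×290 + 0.4×550 + 0.28×300 = 414.2 kJ/min.
Handling time per unit search time: 0.38×3.3 + 0.4×2 + 0.28×6.9 = 3.986.
Rate = 414.2/(1 + 3.986) = 83.07 kJ/min.

83.073 kJ/min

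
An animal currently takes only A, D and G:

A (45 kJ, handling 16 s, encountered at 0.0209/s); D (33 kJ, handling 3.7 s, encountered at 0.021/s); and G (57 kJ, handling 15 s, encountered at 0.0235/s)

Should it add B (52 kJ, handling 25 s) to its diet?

On A, D and G alone, R = ΣλE/(1+Σλh) = 2.973/1.765 = 1.685 kJ/s.
Profitability of B: 52/25 = 2.08 kJ/s.
2.08 > 1.685, so adding B raises the average — include it.

Yes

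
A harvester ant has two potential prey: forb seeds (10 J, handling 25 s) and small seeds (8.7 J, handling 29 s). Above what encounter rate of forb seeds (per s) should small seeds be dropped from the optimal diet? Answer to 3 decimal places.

Drop small seeds once their profitability E₂/h₂ falls below the rate achievable on forb seeds alone: E₂/h₂ = λE₁/(1 + λh₁).
Solve for λ: λE₁h₂ = E₂(1 + λh₁) → λ(E₁h₂ − E₂h₁) = E₂ → λ = E₂/(E₁h₂ − E₂h₁).
λ = 8.7/(10×29 − 8.7×25) = 8.7/72.5 = 0.12 per s.

0.120 per s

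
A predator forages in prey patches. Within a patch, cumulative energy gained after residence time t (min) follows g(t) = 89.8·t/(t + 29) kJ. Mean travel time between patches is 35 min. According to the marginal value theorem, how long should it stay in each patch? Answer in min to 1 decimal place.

Maximise g(t)/(T+t): set derivative to zero → g'(t)(T+t) = g(t).
g'(t) = 89.8·29/(t + 29)². Setting 89.8·29/(t+29)² = 89.8t/[(t+29)(35+t)] gives 29(35+t) = t(t+29), so t² = 29×35 = 1015.
t* = √1015 = 31.86 min.

31.9 min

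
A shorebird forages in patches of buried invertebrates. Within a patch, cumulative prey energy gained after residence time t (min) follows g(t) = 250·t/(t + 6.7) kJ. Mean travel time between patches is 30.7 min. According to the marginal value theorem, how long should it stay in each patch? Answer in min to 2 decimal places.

14.34 min

Maximise g(t)/(T+t): set derivative to zero → g'(t)(T+t) = g(t).
g'(t) = 250·6.7/(t + 6.7)². Setting 250·6.7/(t+6.7)² = 250t/[(t+6.7)(30.7+t)] gives 6.7(30.7+t) = t(t+6.7), so t² = 6.7×30.7 = 205.7.
t* = √205.7 = 14.34 min.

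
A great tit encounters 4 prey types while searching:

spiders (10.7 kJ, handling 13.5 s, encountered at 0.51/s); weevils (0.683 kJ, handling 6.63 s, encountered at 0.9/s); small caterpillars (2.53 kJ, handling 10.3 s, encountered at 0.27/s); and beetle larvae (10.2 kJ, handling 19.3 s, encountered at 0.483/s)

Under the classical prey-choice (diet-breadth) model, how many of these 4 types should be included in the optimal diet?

Rank by E/h (kJ/s): spiders 0.793, beetle larvae 0.528, small caterpillars 0.246, weevils 0.103. Include each in turn until the next type's E/h falls below the running intake rate.
Rate on top 1: 0.6921. beetle larvae: 0.528 < 0.6921 → exclude; stop.
Optimal diet: spiders — 1 of 4 types.

1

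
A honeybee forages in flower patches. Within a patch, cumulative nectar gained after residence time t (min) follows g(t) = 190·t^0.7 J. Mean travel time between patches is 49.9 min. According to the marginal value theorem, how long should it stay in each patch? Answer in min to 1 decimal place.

Maximise g(t)/(T+t): set derivative to zero → g'(t)(T+t) = g(t).
g'(t) = 0.7·190·t^-0.3. Setting 0.7·190·t^-0.3 = 190·t^0.7/(49.9+t) gives 0.7(49.9+t) = t, so 0.30·t = 0.7×49.9.
t* = 0.7×49.9/0.30 = 116.4 min.

116.4 min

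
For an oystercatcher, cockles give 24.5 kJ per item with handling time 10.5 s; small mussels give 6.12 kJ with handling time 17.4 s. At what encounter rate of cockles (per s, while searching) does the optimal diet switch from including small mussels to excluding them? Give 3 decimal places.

0.017 per s

Drop small mussels once their profitability E₂/h₂ falls below the rate achievable on cockles alone: E₂/h₂ = λE₁/(1 + λh₁).
Solve for λ: λE₁h₂ = E₂(1 + λh₁) → λ(E₁h₂ − E₂h₁) = E₂ → λ = E₂/(E₁h₂ − E₂h₁).
λ = 6.12/(24.5×17.4 − 6.12×10.5) = 6.12/362 = 0.0169 per s.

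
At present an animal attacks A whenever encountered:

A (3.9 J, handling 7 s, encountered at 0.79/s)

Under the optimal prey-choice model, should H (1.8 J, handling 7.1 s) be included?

Current rate: (0.79×3.9)/(1 + 0.79×7) = 0.4718 J/s.
H: E/h = 1.8/7.1 = 0.2535 J/s.
Since 0.2535 < R, time spent handling H is better spent searching.

No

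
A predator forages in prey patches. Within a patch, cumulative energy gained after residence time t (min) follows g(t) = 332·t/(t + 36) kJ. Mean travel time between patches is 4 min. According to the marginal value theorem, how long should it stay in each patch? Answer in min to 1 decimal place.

12.0 min

Maximise g(t)/(T+t): set derivative to zero → g'(t)(T+t) = g(t).
g'(t) = 332·36/(t + 36)². Setting 332·36/(t+36)² = 332t/[(t+36)(4+t)] gives 36(4+t) = t(t+36), so t² = 36×4 = 144.
t* = √144 = 12 min.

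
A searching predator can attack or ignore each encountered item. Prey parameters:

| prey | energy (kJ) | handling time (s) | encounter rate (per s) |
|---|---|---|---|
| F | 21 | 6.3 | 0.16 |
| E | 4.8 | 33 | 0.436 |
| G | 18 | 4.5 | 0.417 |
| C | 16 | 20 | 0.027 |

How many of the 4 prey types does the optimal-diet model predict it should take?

Profitabilities (E/h, kJ/s): G 4, F 3.33, C 0.8, E 0.145. Add prey in this order while the next type's profitability exceeds the intake rate on those already taken.
Rate on top 1: 2.609. F: 3.33 > 2.609 → include.
Rate on top 2: 2.797. C: 0.8 < 2.797 → exclude; stop.
Optimal diet: G, F — 2 of 4 types.

2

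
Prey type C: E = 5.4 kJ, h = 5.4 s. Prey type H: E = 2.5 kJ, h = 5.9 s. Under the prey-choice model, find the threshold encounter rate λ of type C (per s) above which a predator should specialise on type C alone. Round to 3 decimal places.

0.136 per s

The zero-one rule: include type H iff E₂/h₂ > λE₁/(1+λh₁). Equality gives the switch point.
λE₁h₂ = E₂ + λE₂h₁ ⇒ λ = E₂/(E₁h₂ − E₂h₁) = 2.5/(31.86 − 13.5) = 0.1362 per s.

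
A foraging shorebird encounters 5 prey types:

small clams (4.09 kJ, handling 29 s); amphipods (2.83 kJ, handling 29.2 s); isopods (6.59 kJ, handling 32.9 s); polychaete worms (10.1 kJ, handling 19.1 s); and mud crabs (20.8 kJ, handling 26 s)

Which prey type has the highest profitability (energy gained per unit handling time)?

mud crabs

Profitability E/h (kJ/s): small clams = 4.09/29 = 0.141, amphipods = 2.83/29.2 = 0.0969, isopods = 6.59/32.9 = 0.2, polychaete worms = 10.1/19.1 = 0.529, mud crabs = 20.8/26 = 0.8.
Ranked: mud crabs > polychaete worms > isopods > small clams > amphipods.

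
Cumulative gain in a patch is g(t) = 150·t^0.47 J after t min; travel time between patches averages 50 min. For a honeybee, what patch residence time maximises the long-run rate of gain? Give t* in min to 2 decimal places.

44.34 min

By the marginal value theorem, leave when the instantaneous gain rate g'(t) equals the habitat-wide average g(t)/(T + t).
g'(t) = 0.47·150·t^-0.53. Setting 0.47·150·t^-0.53 = 150·t^0.47/(50+t) gives 0.47(50+t) = t, so 0.53·t = 0.47×50.
t* = 0.47×50/0.53 = 44.34 min.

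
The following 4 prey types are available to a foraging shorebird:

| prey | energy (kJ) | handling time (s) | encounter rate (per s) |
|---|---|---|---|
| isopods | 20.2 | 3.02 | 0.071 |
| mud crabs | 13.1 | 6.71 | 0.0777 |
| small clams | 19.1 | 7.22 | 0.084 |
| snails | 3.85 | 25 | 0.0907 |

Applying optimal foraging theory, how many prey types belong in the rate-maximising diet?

E/h in descending order: isopods 6.69, small clams 2.65, mud crabs 1.95, snails 0.154 kJ/s. The optimal diet is the largest prefix of this list for which every included type satisfies E_i/h_i > R on the types above it.
Rate on top 1: 1.181. small clams: 2.65 > 1.181 → include.
Rate on top 2: 1.669. mud crabs: 1.95 > 1.669 → include.
Rate on top 3: 1.732. snails: 0.154 < 1.732 → exclude; stop.
Optimal diet: isopods, small clams, mud crabs — 3 of 4 types.

3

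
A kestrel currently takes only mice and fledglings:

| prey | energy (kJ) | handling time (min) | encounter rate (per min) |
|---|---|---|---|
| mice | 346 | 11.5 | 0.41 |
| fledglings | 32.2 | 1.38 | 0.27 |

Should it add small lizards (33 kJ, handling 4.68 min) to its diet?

No

Intake rate on the current diet: R = (0.41×346 + 0.27×32.2) / (1 + 0.41×11.5 + 0.27×1.38) = 150.6/6.088 = 24.73 kJ/min.
small lizards: E/h = 33/4.68 = 7.051 kJ/min.
Since 7.051 < R, time spent handling small lizards is better spent searching.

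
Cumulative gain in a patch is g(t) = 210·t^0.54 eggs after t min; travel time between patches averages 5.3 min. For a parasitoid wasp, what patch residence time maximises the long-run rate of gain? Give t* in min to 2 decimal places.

By the marginal value theorem, leave when the instantaneous gain rate g'(t) equals the habitat-wide average g(t)/(T + t).
g'(t) = 0.54·210·t^-0.46. Setting 0.54·210·t^-0.46 = 210·t^0.54/(5.3+t) gives 0.54(5.3+t) = t, so 0.46·t = 0.54×5.3.
t* = 0.54×5.3/0.46 = 6.222 min.

6.22 min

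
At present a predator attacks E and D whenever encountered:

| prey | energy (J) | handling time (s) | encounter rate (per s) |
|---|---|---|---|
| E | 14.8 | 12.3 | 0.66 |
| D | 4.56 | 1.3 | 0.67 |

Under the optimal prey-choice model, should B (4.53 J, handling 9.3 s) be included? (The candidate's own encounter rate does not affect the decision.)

No

Intake rate on the current diet: R = (0.66×14.8 + 0.67×4.56) / (1 + 0.66×12.3 + 0.67×1.3) = 12.82/9.989 = 1.284 J/s.
Profitability of B: 4.53/9.3 = 0.4871 J/s.
0.4871 < 1.284, so adding B would lower the average — exclude it.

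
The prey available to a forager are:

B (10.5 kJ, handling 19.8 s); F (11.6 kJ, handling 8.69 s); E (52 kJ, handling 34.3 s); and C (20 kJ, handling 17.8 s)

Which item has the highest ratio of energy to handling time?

In descending order of E/h:
E: 52/34.3 = 1.52 kJ/s
F: 11.6/8.69 = 1.33 kJ/s
C: 20/17.8 = 1.12 kJ/s
B: 10.5/19.8 = 0.53 kJ/s

E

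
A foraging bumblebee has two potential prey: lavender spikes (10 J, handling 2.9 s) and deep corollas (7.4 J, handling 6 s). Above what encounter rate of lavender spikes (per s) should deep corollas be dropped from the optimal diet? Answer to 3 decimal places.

0.192 per s

At the threshold, the rate on lavender spikes alone equals the profitability of deep corollas: λ·10/(1 + λ·2.9) = 7.4/6 = 1.233.
Rearranging, λ(10 − 1.233×2.9) = 1.233, so λ = 1.233/6.423 = 0.192 per s.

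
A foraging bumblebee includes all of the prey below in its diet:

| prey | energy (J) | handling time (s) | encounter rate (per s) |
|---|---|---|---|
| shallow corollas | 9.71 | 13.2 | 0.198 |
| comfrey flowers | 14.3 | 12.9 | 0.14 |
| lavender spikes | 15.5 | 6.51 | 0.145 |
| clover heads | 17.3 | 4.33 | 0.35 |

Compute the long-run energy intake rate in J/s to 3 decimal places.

Energy encountered per unit search time: 0.198×9.71 + 0.14×14.3 + 0.145×15.5 + 0.35×17.3 = 12.23 J/s.
Handling time per unit search time: 0.198×13.2 + 0.14×12.9 + 0.145×6.51 + 0.35×4.33 = 6.879.
Rate = 12.23/(1 + 6.879) = 1.552 J/s.

1.552 J/s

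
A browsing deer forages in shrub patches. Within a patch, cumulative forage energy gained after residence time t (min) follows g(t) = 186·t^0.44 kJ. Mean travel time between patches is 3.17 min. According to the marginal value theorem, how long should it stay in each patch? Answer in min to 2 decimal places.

2.49 min

Optimal t* satisfies g'(t*) = g(t*)/(T + t*).
g'(t) = 0.44·186·t^-0.56. Setting 0.44·186·t^-0.56 = 186·t^0.44/(3.17+t) gives 0.44(3.17+t) = t, so 0.56·t = 0.44×3.17.
t* = 0.44×3.17/0.56 = 2.491 min.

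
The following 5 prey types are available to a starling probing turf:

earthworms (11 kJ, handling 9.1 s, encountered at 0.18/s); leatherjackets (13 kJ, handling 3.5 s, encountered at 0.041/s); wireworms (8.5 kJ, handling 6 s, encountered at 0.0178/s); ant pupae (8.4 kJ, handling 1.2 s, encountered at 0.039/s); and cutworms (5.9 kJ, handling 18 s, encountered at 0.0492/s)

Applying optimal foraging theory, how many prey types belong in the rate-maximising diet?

Profitabilities (E/h, kJ/s): ant pupae 7, leatherjackets 3.71, wireworms 1.42, earthworms 1.21, cutworms 0.328. Add prey in this order while the next type's profitability exceeds the intake rate on those already taken.
Rate on top 1: 0.313. leatherjackets: 3.71 > 0.313 → include.
Rate on top 2: 0.723. wireworms: 1.42 > 0.723 → include.
Rate on top 3: 0.7801. earthworms: 1.21 > 0.7801 → include.
Rate on top 4: 1.019. cutworms: 0.328 < 1.019 → exclude; stop.
Optimal diet: ant pupae, leatherjackets, wireworms, earthworms — 4 of 5 types.

4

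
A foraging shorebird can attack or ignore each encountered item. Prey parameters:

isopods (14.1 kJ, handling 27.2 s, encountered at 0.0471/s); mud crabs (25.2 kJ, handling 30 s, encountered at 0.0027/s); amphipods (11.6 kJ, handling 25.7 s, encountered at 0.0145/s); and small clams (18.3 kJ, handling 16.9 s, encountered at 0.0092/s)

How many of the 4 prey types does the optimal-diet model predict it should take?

4

Rank by E/h (kJ/s): small clams 1.08, mud crabs 0.84, isopods 0.518, amphipods 0.451. Include each in turn until the next type's E/h falls below the running intake rate.
Rate on top 1: 0.1457. mud crabs: 0.84 > 0.1457 → include.
Rate on top 2: 0.1912. isopods: 0.518 > 0.1912 → include.
Rate on top 3: 0.3577. amphipods: 0.451 > 0.3577 → include.
Optimal diet: small clams, mud crabs, isopods, amphipods — 4 of 4 types.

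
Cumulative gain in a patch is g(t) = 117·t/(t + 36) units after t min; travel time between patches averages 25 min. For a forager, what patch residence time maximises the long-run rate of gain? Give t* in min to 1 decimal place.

30.0 min

By the marginal value theorem, leave when the instantaneous gain rate g'(t) equals the habitat-wide average g(t)/(T + t).
g'(t) = 117·36/(t + 36)². Setting 117·36/(t+36)² = 117t/[(t+36)(25+t)] gives 36(25+t) = t(t+36), so t² = 36×25 = 900.
t* = √900 = 30 min.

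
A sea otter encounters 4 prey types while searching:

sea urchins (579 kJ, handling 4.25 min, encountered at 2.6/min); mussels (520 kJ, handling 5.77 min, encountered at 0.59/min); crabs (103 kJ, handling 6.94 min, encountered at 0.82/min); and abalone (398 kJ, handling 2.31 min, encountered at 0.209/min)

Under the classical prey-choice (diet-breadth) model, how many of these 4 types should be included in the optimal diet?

Profitabilities (E/h, kJ/min): abalone 172, sea urchins 136, mussels 90.1, crabs 14.8. Add prey in this order while the next type's profitability exceeds the intake rate on those already taken.
Rate on top 1: 56.1. sea urchins: 136 > 56.1 → include.
Rate on top 2: 126.8. mussels: 90.1 < 126.8 → exclude; stop.
Optimal diet: abalone, sea urchins — 2 of 4 types.

2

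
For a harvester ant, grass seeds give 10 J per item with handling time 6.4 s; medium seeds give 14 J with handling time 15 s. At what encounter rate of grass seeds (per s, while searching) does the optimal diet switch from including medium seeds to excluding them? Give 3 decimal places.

At the threshold, the rate on grass seeds alone equals the profitability of medium seeds: λ·10/(1 + λ·6.4) = 14/15 = 0.9333.
Rearranging, λ(10 − 0.9333×6.4) = 0.9333, so λ = 0.9333/4.027 = 0.2318 per s.

0.232 per s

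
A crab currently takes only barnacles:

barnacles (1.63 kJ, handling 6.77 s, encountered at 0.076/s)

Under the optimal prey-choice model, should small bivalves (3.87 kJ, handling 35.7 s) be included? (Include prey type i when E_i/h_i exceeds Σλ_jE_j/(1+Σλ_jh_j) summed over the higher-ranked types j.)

Yes

On barnacles alone, R = ΣλE/(1+Σλh) = 0.1239/1.515 = 0.08179 kJ/s.
Profitability of small bivalves: 3.87/35.7 = 0.1084 kJ/s.
0.1084 > 0.08179, so adding small bivalves raises the average — include it.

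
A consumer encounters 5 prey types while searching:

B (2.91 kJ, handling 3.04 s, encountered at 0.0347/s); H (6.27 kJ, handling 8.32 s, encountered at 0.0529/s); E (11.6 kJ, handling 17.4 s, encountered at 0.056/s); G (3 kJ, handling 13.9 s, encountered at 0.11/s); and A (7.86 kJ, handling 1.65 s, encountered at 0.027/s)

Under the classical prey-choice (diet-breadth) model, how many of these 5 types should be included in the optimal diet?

4

Profitabilities (E/h, kJ/s): A 4.76, B 0.957, H 0.754, E 0.667, G 0.216. Add prey in this order while the next type's profitability exceeds the intake rate on those already taken.
Rate on top 1: 0.2032. B: 0.957 > 0.2032 → include.
Rate on top 2: 0.2723. H: 0.754 > 0.2723 → include.
Rate on top 3: 0.4055. E: 0.667 > 0.4055 → include.
Rate on top 4: 0.5048. G: 0.216 < 0.5048 → exclude; stop.
Optimal diet: A, B, H, E — 4 of 5 types.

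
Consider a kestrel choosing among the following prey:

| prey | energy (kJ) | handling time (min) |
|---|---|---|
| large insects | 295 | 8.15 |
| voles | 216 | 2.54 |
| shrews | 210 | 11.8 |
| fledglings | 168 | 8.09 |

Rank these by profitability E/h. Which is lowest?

shrews

In descending order of E/h:
voles: 216/2.54 = 85 kJ/min
large insects: 295/8.15 = 36.2 kJ/min
fledglings: 168/8.09 = 20.8 kJ/min
shrews: 210/11.8 = 17.8 kJ/min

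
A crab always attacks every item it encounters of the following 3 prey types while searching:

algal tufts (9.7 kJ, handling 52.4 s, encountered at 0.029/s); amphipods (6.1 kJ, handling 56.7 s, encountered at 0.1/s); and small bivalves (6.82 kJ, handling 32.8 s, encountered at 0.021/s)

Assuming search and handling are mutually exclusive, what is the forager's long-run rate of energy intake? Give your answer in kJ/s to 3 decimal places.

0.117 kJ/s

Energy encountered per unit search time: 0.029×9.7 + 0.1×6.1 + 0.021×6.82 = 1.035 kJ/s.
Handling time per unit search time: 0.029×52.4 + 0.1×56.7 + 0.021×32.8 = 7.878.
Rate = 1.035/(1 + 7.878) = 0.1165 kJ/s.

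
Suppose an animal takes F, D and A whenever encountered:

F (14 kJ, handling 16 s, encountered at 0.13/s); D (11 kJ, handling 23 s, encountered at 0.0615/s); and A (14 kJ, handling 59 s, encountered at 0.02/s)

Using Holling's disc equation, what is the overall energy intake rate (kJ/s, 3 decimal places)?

Energy encountered per unit search time: 0.13×14 + 0.0615×11 + 0.02×14 = 2.776 kJ/s.
Handling time per unit search time: 0.13×16 + 0.0615×23 + 0.02×59 = 4.675.
Rate = 2.776/(1 + 4.675) = 0.4893 kJ/s.

0.489 kJ/s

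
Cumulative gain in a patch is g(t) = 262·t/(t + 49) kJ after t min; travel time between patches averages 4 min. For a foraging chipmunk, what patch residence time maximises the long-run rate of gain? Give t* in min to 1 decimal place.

14.0 min

Maximise g(t)/(T+t): set derivative to zero → g'(t)(T+t) = g(t).
g'(t) = 262·49/(t + 49)². Setting 262·49/(t+49)² = 262t/[(t+49)(4+t)] gives 49(4+t) = t(t+49), so t² = 49×4 = 196.
t* = √196 = 14 min.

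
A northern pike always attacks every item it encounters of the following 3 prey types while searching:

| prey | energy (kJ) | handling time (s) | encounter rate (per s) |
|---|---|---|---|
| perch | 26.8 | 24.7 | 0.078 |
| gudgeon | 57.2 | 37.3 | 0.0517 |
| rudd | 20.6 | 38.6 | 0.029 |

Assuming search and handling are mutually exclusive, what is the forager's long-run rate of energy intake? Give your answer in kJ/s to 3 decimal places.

0.945 kJ/s

R = Σλ_iE_i / (1 + Σλ_ih_i)
Numerator: 0.078×26.8 + 0.0517×57.2 + 0.029×20.6 = 5.645
Denominator: 1 + 0.078×24.7 + 0.0517×37.3 + 0.029×38.6 = 5.974
R = 5.645/5.974 = 0.9449 kJ/s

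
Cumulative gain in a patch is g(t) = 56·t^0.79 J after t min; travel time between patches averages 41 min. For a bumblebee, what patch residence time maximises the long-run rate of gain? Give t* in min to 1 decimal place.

154.2 min

Maximise g(t)/(T+t): set derivative to zero → g'(t)(T+t) = g(t).
g'(t) = 0.79·56·t^-0.21. Setting 0.79·56·t^-0.21 = 56·t^0.79/(41+t) gives 0.79(41+t) = t, so 0.21·t = 0.79×41.
t* = 0.79×41/0.21 = 154.2 min.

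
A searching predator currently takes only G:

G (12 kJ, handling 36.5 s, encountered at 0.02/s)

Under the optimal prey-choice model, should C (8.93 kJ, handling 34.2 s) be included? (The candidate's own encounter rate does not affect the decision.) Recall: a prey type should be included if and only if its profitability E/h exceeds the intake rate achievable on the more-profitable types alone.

Yes

Intake rate on the current diet: R = (0.02×12) / (1 + 0.02×36.5) = 0.24/1.73 = 0.1387 kJ/s.
C: E/h = 8.93/34.2 = 0.2611 kJ/s.
Since 0.2611 > R, including C increases the long-run rate.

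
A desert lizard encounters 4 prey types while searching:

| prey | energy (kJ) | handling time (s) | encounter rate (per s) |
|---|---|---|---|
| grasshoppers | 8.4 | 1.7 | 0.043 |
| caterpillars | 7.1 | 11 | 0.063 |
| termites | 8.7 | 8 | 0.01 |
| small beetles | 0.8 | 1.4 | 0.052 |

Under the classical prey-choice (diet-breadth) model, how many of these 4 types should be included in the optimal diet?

4

Profitabilities (E/h, kJ/s): grasshoppers 4.94, termites 1.09, caterpillars 0.645, small beetles 0.571. Add prey in this order while the next type's profitability exceeds the intake rate on those already taken.
Rate on top 1: 0.3366. termites: 1.09 > 0.3366 → include.
Rate on top 2: 0.3887. caterpillars: 0.645 > 0.3887 → include.
Rate on top 3: 0.4851. small beetles: 0.571 > 0.4851 → include.
Optimal diet: grasshoppers, termites, caterpillars, small beetles — 4 of 4 types.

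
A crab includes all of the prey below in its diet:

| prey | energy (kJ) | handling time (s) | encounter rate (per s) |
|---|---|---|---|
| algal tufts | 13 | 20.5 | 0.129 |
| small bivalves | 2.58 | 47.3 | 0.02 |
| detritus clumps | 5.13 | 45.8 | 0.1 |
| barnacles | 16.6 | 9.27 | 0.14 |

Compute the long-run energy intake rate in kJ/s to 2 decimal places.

R = Σλ_iE_i / (1 + Σλ_ih_i)
Numerator: 0.129×13 + 0.02×2.58 + 0.1×5.13 + 0.14×16.6 = 4.566
Denominator: 1 + 0.129×20.5 + 0.02×47.3 + 0.1×45.8 + 0.14×9.27 = 10.47
R = 4.566/10.47 = 0.4361 kJ/s

0.44 kJ/s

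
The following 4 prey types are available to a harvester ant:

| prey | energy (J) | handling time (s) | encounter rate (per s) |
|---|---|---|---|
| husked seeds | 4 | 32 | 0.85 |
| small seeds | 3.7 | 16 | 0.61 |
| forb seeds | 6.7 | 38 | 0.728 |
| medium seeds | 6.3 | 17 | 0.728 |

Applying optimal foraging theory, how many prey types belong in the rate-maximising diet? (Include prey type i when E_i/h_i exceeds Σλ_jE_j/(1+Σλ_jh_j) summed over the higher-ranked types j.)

1

Profitabilities (E/h, J/s): medium seeds 0.371, small seeds 0.231, forb seeds 0.176, husked seeds 0.125. Add prey in this order while the next type's profitability exceeds the intake rate on those already taken.
Rate on top 1: 0.3429. small seeds: 0.231 < 0.3429 → exclude; stop.
Optimal diet: medium seeds — 1 of 4 types.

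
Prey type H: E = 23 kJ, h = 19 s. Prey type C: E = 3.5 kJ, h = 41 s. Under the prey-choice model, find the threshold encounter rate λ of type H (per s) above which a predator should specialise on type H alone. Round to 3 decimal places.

0.004 per s

The zero-one rule: include type C iff E₂/h₂ > λE₁/(1+λh₁). Equality gives the switch point.
λE₁h₂ = E₂ + λE₂h₁ ⇒ λ = E₂/(E₁h₂ − E₂h₁) = 3.5/(943 − 66.5) = 0.003993 per s.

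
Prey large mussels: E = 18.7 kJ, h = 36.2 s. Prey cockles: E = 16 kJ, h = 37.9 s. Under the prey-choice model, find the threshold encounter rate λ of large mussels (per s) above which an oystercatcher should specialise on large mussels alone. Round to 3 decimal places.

0.124 per s

The zero-one rule: include cockles iff E₂/h₂ > λE₁/(1+λh₁). Equality gives the switch point.
λE₁h₂ = E₂ + λE₂h₁ ⇒ λ = E₂/(E₁h₂ − E₂h₁) = 16/(708.7 − 579.2) = 0.1235 per s.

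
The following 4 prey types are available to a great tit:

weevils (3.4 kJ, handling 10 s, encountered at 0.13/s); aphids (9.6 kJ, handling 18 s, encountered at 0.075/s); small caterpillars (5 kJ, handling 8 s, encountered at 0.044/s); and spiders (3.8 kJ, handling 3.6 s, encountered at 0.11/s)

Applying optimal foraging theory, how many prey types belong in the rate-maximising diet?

Rank by E/h (kJ/s): spiders 1.06, small caterpillars 0.625, aphids 0.533, weevils 0.34. Include each in turn until the next type's E/h falls below the running intake rate.
Rate on top 1: 0.2994. small caterpillars: 0.625 > 0.2994 → include.
Rate on top 2: 0.365. aphids: 0.533 > 0.365 → include.
Rate on top 3: 0.4383. weevils: 0.34 < 0.4383 → exclude; stop.
Optimal diet: spiders, small caterpillars, aphids — 3 of 4 types.

3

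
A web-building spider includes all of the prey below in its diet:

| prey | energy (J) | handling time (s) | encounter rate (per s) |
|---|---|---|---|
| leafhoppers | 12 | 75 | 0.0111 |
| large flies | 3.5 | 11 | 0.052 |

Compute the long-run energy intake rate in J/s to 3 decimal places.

0.131 J/s

Energy encountered per unit search time: 0.0111×12 + 0.052×3.5 = 0.3152 J/s.
Handling time per unit search time: 0.0111×75 + 0.052×11 = 1.405.
Rate = 0.3152/(1 + 1.405) = 0.1311 J/s.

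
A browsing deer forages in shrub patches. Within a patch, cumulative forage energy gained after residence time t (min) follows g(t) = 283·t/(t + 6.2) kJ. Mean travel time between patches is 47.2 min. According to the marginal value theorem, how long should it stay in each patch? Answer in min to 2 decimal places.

By the marginal value theorem, leave when the instantaneous gain rate g'(t) equals the habitat-wide average g(t)/(T + t).
g'(t) = 283·6.2/(t + 6.2)². Setting 283·6.2/(t+6.2)² = 283t/[(t+6.2)(47.2+t)] gives 6.2(47.2+t) = t(t+6.2), so t² = 6.2×47.2 = 292.6.
t* = √292.6 = 17.11 min.

17.11 min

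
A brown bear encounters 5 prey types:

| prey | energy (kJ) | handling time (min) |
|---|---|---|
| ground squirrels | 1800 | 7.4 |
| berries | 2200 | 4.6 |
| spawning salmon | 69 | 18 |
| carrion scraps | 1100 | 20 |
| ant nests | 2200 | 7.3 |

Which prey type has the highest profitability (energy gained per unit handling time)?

In descending order of E/h:
berries: 2200/4.6 = 478 kJ/min
ant nests: 2200/7.3 = 301 kJ/min
ground squirrels: 1800/7.4 = 243 kJ/min
carrion scraps: 1100/20 = 55 kJ/min
spawning salmon: 69/18 = 3.83 kJ/min

berries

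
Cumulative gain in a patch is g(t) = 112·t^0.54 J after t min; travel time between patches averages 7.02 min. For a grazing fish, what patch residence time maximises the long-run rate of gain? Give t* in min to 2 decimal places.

By the marginal value theorem, leave when the instantaneous gain rate g'(t) equals the habitat-wide average g(t)/(T + t).
g'(t) = 0.54·112·t^-0.46. Setting 0.54·112·t^-0.46 = 112·t^0.54/(7.02+t) gives 0.54(7.02+t) = t, so 0.46·t = 0.54×7.02.
t* = 0.54×7.02/0.46 = 8.241 min.

8.24 min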